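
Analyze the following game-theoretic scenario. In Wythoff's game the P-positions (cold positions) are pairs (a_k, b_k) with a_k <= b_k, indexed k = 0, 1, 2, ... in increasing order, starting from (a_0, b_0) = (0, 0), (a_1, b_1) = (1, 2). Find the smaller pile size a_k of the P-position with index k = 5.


By Wythoff's theorem, a_k = floor(k * phi) and b_k = floor(k * phi^2) = a_k + k, where phi = (1 + sqrt(5))/2 is the golden ratio.
phi = (1 + sqrt(5))/2 = 1.618034
k = 5
k * phi = 5 * 1.618034 = 8.090170
a_5 = floor(k * phi) = 8

8


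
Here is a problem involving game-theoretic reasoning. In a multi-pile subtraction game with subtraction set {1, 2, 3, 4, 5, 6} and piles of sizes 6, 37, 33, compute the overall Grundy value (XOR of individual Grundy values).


Subtraction set: {1, 2, 3, 4, 5, 6}
For this subtraction set, G(n) = n mod 7 (period = max + 1 = 7).
Pile 1 (size 6): G(6) = 6 mod 7 = 6
Pile 2 (size 37): G(37) = 37 mod 7 = 2
Pile 3 (size 33): G(33) = 33 mod 7 = 5
Total Grundy value = XOR of all: 6 XOR 2 XOR 5 = 1

1


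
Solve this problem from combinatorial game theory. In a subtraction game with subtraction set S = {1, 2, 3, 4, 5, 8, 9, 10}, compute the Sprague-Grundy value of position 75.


The subtraction set is S = {1, 2, 3, 4, 5, 8, 9, 10}.
G(k) = mex{ G(k - s) : s in S, s <= k }. We compute iteratively: G(0) = 0.
G(1) = mex({0}) = 1
G(2) = mex({0, 1}) = 2
G(3) = mex({0, 1, 2}) = 3
G(4) = mex({0, 1, 2, 3}) = 4
G(5) = mex({0, 1, 2, 3, 4}) = 5
G(6) = mex({1, 2, 3, 4, 5}) = 0
G(7) = mex({0, 2, 3, 4, 5}) = 1
G(8) = mex({0, 1, 3, 4, 5}) = 2
G(9) = mex({0, 1, 2, 4, 5}) = 3
G(10) = mex({0, 1, 2, 3, 5}) = 4
G(11) = mex({0, 1, 2, 3, 4}) = 5
G(12) = mex({1, 2, 3, 4, 5}) = 0
G(13) = mex({0, 2, 3, 4, 5}) = 1
G(14) = mex({0, 1, 3, 4, 5}) = 2
G(15) = mex({0, 1, 2, 4, 5}) = 3
Observe that G(6)..G(15) = 0, 1, 2, 3, 4, 5, 0, 1, 2, 3 repeats G(0)..G(9) = 0, 1, 2, 3, 4, 5, 0, 1, 2, 3.
For k >= max(S) = 10, G(k) is determined by the previous 10 values G(k-10)..G(k-1); a window of 10 consecutive values has recurred shifted by 6, so by induction G(k + 6) = G(k) for all k >= 0: the sequence is periodic from the start with period 6.
One period: G(0..5) = 0, 1, 2, 3, 4, 5.
75 mod 6 = 3, so G(75) = G(3) = 3.

3


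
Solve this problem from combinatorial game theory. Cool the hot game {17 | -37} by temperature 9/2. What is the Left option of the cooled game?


Original game: {17 | -37} (a switch {a | b} with a > b).
Cooling by t (for t below the temperature (a - b)/2 = 27) taxes each move by t: {a | b} cooled by t is {a - t | b + t}.
Cooling amount: t = 9/2
Cooled Left option: 17 - 9/2 = 25/2
Cooled Right option: -37 + 9/2 = -65/2
Cooled game: {25/2 | -65/2}
Left option = 25/2

25/2


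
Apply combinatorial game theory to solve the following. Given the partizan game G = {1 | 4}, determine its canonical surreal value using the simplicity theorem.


Left options: {1}, max = 1
Right options: {4}, min = 4
All options are numbers and max(Left) < min(Right), so by the simplicity theorem the value is the simplest (earliest-born) number strictly between 1 and 4.
Integers 2 through 3 all lie strictly between 1 and 4.
Among integers, the simplest (lowest birthday = smallest |n|; 0 is born on day 0, +-n on day n) is 2.
No non-integer in the interval can be simpler: if x is a non-integer in the interval, then floor(x) or ceil(x) also lies in the interval (the interval contains an integer), and both are proper prefixes of x's sign expansion, i.e. born earlier. So the game value is 2.
Game value = 2

2


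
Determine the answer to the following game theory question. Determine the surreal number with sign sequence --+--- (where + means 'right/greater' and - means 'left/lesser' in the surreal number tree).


Sign expansion: --+---
Rule: track bounds (lo, hi), initially (-inf, +inf). On '+', the current value becomes lo and we move to the simplest number in (value, hi): value + 1 if hi = +inf, otherwise the midpoint (value + hi)/2. On '-', the current value becomes hi and we move to value - 1 if lo = -inf, otherwise the midpoint (lo + value)/2.
Start at 0.
Step 1: sign = -, move left. Bounds: (-inf, 0). Value = -1
Step 2: sign = -, move left. Bounds: (-inf, -1). Value = -2
Step 3: sign = +, move right. Bounds: (-2, -1). Value = -3/2
Step 4: sign = -, move left. Bounds: (-2, -3/2). Value = -7/4
Step 5: sign = -, move left. Bounds: (-2, -7/4). Value = -15/8
Step 6: sign = -, move left. Bounds: (-2, -15/8). Value = -31/16
The surreal number with sign expansion --+--- is -31/16.

-31/16


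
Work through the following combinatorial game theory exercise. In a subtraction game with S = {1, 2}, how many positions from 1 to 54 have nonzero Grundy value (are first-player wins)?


Subtraction set S = {1, 2}, so G(n) = n mod 3.
G(n) = 0 when n is a multiple of 3.
Multiples of 3 in [1, 54]: 18
N-positions (nonzero Grundy) = 54 - 18 = 36

36


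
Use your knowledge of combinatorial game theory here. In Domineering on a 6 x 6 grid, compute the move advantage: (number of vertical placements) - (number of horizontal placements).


Board is 6 x 6 (rows x cols).
Left (vertical) placements: (rows-1) * cols = 5 * 6 = 30
Right (horizontal) placements: rows * (cols-1) = 6 * 5 = 30
Advantage = Left - Right = 30 - 30 = 0

0


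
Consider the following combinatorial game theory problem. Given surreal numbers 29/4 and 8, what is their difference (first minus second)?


x = 29/4, y = 8
Converting to common denominator: 4
x = 29/4, y = 32/4
x - y = 29/4 - 8 = -3/4

-3/4


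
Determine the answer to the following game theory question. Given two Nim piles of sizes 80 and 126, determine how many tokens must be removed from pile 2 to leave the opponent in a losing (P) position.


Piles: 80 and 126
Current XOR: 80 XOR 126 = 46 (non-zero, so this is an N-position).
To make the XOR zero, we need to find a move that balances the piles.
For pile 2 (size 126): target = 126 XOR 46 = 80
We reduce pile 2 from 126 to 80.
Tokens removed: 126 - 80 = 46
Verification: 80 XOR 80 = 0

46


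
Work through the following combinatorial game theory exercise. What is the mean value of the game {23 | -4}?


Game = {23 | -4}, a switch {a | b} with numbers a > b.
Its thermograph has left wall a - t and right wall b + t, which meet at t = (a - b)/2, where both equal (a + b)/2. So the mast (mean value) is at (a + b)/2.
Mean = (23 + (-4))/2 = 19/2 = 19/2

19/2


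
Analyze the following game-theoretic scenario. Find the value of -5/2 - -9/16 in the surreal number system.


x = -5/2, y = -9/16
Converting to common denominator: 16
x = -40/16, y = -9/16
x - y = -5/2 - -9/16 = -31/16

-31/16


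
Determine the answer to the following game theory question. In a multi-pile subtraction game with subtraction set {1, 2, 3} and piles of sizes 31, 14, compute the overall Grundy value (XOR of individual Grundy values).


Subtraction set: {1, 2, 3}
For this subtraction set, G(n) = n mod 4 (period = max + 1 = 4).
Pile 1 (size 31): G(31) = 31 mod 4 = 3
Pile 2 (size 14): G(14) = 14 mod 4 = 2
Total Grundy value = XOR of all: 3 XOR 2 = 1

1


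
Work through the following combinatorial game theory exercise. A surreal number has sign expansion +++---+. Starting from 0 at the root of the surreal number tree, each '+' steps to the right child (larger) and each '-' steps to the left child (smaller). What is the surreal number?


Sign expansion: +++---+
Rule: track bounds (lo, hi), initially (-inf, +inf). On '+', the current value becomes lo and we move to the simplest number in (value, hi): value + 1 if hi = +inf, otherwise the midpoint (value + hi)/2. On '-', the current value becomes hi and we move to value - 1 if lo = -inf, otherwise the midpoint (lo + value)/2.
Start at 0.
Step 1: sign = +, move right. Bounds: (0, +inf). Value = 1
Step 2: sign = +, move right. Bounds: (1, +inf). Value = 2
Step 3: sign = +, move right. Bounds: (2, +inf). Value = 3
Step 4: sign = -, move left. Bounds: (2, 3). Value = 5/2
Step 5: sign = -, move left. Bounds: (2, 5/2). Value = 9/4
Step 6: sign = -, move left. Bounds: (2, 9/4). Value = 17/8
Step 7: sign = +, move right. Bounds: (17/8, 9/4). Value = 35/16
The surreal number with sign expansion +++---+ is 35/16.

35/16


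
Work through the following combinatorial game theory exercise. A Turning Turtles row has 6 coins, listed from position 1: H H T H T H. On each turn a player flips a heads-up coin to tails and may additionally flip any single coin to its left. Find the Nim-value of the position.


Coins: H H T H T H
Key fact: a single head at position k behaves exactly like a Nim heap of size k (turning it to T and optionally flipping a coin at j < k corresponds to moving the heap from k to j, or to 0), and heads combine as a disjunctive sum (two heads at the same place would cancel, matching j XOR j = 0). So the Nim-value is the XOR of the 1-indexed positions of the heads.
Face-up positions (1-indexed): [1, 2, 4, 6]
XOR 0 with 1: 0 XOR 1 = 1
XOR 1 with 2: 1 XOR 2 = 3
XOR 3 with 4: 3 XOR 4 = 7
XOR 7 with 6: 7 XOR 6 = 1
Nim-value = 1

1


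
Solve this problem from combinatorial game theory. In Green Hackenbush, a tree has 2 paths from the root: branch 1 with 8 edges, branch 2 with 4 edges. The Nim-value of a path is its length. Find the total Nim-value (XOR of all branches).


The tree has 2 branches from the ground vertex.
In Green Hackenbush, the Nim-value of a simple path of length k is k.
Branch 1: length 8, Nim-value = 8
Branch 2: length 4, Nim-value = 4
Total Nim-value = XOR of all branch values:
0 XOR 8 = 8
8 XOR 4 = 12
Nim-value of the tree = 12

12


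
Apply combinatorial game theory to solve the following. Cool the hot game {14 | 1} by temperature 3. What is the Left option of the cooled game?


Original game: {14 | 1} (a switch {a | b} with a > b).
Cooling by t (for t below the temperature (a - b)/2 = 13/2) taxes each move by t: {a | b} cooled by t is {a - t | b + t}.
Cooling amount: t = 3
Cooled Left option: 14 - 3 = 11
Cooled Right option: 1 + 3 = 4
Cooled game: {11 | 4}
Left option = 11

11


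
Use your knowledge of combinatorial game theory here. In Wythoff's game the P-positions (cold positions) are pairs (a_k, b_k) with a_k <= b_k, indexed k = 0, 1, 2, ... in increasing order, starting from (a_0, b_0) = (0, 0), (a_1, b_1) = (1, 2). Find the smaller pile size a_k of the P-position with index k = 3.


By Wythoff's theorem, a_k = floor(k * phi) and b_k = floor(k * phi^2) = a_k + k, where phi = (1 + sqrt(5))/2 is the golden ratio.
phi = (1 + sqrt(5))/2 = 1.618034
k = 3
k * phi = 3 * 1.618034 = 4.854102
a_3 = floor(k * phi) = 4

4


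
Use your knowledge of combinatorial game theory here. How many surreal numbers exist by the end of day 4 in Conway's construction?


Day 0: {|} = 0 is born. Count = 1.
Day n: the number of surreal numbers born by day n is 2^(n+1) - 1.
By day 0: 2^1 - 1 = 1
By day 1: 2^2 - 1 = 3
By day 2: 2^3 - 1 = 7
By day 3: 2^4 - 1 = 15
By day 4: 2^5 - 1 = 31
By day 4: 31 surreal numbers.

31


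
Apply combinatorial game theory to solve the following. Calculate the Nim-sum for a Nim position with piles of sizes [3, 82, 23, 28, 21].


We need the XOR (exclusive or) of all pile sizes.
After XOR-ing pile 1 (size 3): 0 XOR 3 = 3
After XOR-ing pile 2 (size 82): 3 XOR 82 = 81
After XOR-ing pile 3 (size 23): 81 XOR 23 = 70
After XOR-ing pile 4 (size 28): 70 XOR 28 = 90
After XOR-ing pile 5 (size 21): 90 XOR 21 = 79
The Nim-value of this position is 79.

79


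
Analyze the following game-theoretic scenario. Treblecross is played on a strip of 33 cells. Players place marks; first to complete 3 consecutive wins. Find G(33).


Treblecross: place X on empty cells; 3-in-a-row wins.
Playing within two cells of an existing X lets the opponent win at once, so sensible play treats the cells i-2..i+2 around each X as dead. The player left with no safe cell loses, so this is a normal-play take-away game on strips of safe cells.
Placing X at cell i (0-indexed) of a strip of k safe cells leaves independent strips of sizes max(0, i-2) and max(0, k-i-3). Hence G(k) = mex{ G(max(0,i-2)) XOR G(max(0,k-i-3)) : 0 <= i < k }, with G(0) = 0.
G(1): splits (0,0):0^0=0 -> mex({0}) = 1
G(2): splits (0,0):0^0=0 -> mex({0}) = 1
G(3): splits (0,0):0^0=0 -> mex({0}) = 1
G(4): splits (0,1):0^1=1 (0,0):0^0=0 -> mex({0, 1}) = 2
G(5): splits (0,2):0^1=1 (0,1):0^1=1 (0,0):0^0=0 -> mex({0, 1}) = 2
G(6) = mex({1}) = 0
G(7) = mex({0, 1, 2}) = 3
G(8) = mex({0, 1, 2}) = 3
G(9) = mex({0, 2}) = 1
G(10) = mex({0, 2, 3}) = 1
G(11) = mex({0, 3}) = 1
G(12) = mex({1, 3}) = 0
G(13) = mex({0, 1, 2, 3}) = 4
G(14) = mex({0, 1, 2}) = 3
G(15) = mex({0, 1, 2}) = 3
G(16) = mex({0, 1, 2, 4}) = 3
G(17) = mex({0, 1, 3, 4}) = 2
G(18) = mex({0, 1, 3, 4}) = 2
G(19) = mex({0, 1, 3, 5}) = 2
G(20) = mex({0, 1, 2, 3, 5}) = 4
G(21) = mex({0, 1, 2, 3, 5}) = 4
G(22) = mex({1, 2, 6}) = 0
G(23) = mex({0, 1, 2, 3, 4, 6}) = 5
G(24) = mex({0, 1, 2, 3, 4}) = 5
G(25) = mex({0, 1, 3, 4, 7}) = 2
G(26) = mex({0, 1, 3, 4, 5, 7}) = 2
G(27) = mex({0, 1, 3, 5}) = 2
G(28) = mex({0, 1, 2, 5}) = 3
G(29) = mex({0, 1, 2, 4, 5, 6}) = 3
G(30) = mex({1, 2, 4, 6}) = 0
G(31) = mex({0, 1, 2, 3, 4, 6}) = 5
G(32) = mex({1, 2, 3, 4, 7}) = 0
G(33) = mex({0, 3, 7}) = 1
Therefore G(33) = 1.

1


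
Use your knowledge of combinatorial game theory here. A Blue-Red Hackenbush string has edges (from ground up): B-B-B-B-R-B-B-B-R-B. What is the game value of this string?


Edges (from ground): B-B-B-B-R-B-B-B-R-B
By Berlekamp's sign-expansion rule, a Blue-Red Hackenbush stalk has the value of the surreal number whose sign sequence is the edge sequence with B -> + and R -> -.
Sign sequence: ++++-+++-+
Trace the sign expansion in the surreal number tree, starting from 0:
Edge 1: B (sign +) -> bounds (0, +inf), value = 1
Edge 2: B (sign +) -> bounds (1, +inf), value = 2
Edge 3: B (sign +) -> bounds (2, +inf), value = 3
Edge 4: B (sign +) -> bounds (3, +inf), value = 4
Edge 5: R (sign -) -> bounds (3, 4), value = 7/2
Edge 6: B (sign +) -> bounds (7/2, 4), value = 15/4
Edge 7: B (sign +) -> bounds (15/4, 4), value = 31/8
Edge 8: B (sign +) -> bounds (31/8, 4), value = 63/16
Edge 9: R (sign -) -> bounds (31/8, 63/16), value = 125/32
Edge 10: B (sign +) -> bounds (125/32, 63/16), value = 251/64
Game value = 251/64

251/64


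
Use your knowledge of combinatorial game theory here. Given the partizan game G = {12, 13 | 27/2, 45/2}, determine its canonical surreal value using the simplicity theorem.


Left options: {12, 13}, max = 13
Right options: {27/2, 45/2}, min = 27/2
All options are numbers and max(Left) < min(Right), so by the simplicity theorem the value is the simplest (earliest-born) number strictly between 13 and 27/2.
No integer lies strictly between 13 and 27/2, so the value is the dyadic rational m/2^k in the interval with the smallest k (then m odd); search k = 1, 2, ...:
Denominator 2: no odd multiple of 1/2 lies strictly between 13 and 27/2.
Denominator 4: 53/4 lies strictly between 13 and 27/2 -- found.
The simplest number in the interval is 53/4.
Game value = 53/4

53/4


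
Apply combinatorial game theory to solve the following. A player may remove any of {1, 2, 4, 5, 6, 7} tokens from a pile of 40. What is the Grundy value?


The subtraction set is S = {1, 2, 4, 5, 6, 7}.
G(k) = mex{ G(k - s) : s in S, s <= k }. We compute iteratively: G(0) = 0.
G(1) = mex({0}) = 1
G(2) = mex({0, 1}) = 2
G(3) = mex({1, 2}) = 0
G(4) = mex({0, 2}) = 1
G(5) = mex({0, 1}) = 2
G(6) = mex({0, 1, 2}) = 3
G(7) = mex({0, 1, 2, 3}) = 4
G(8) = mex({0, 1, 2, 3, 4}) = 5
G(9) = mex({0, 1, 2, 4, 5}) = 3
G(10) = mex({0, 1, 2, 3, 5}) = 4
G(11) = mex({1, 2, 3, 4}) = 0
G(12) = mex({0, 2, 3, 4, 5}) = 1
G(13) = mex({0, 1, 3, 4, 5}) = 2
G(14) = mex({1, 2, 3, 4, 5}) = 0
G(15) = mex({0, 2, 3, 4, 5}) = 1
G(16) = mex({0, 1, 3, 4}) = 2
G(17) = mex({0, 1, 2, 4}) = 3
Observe that G(11)..G(17) = 0, 1, 2, 0, 1, 2, 3 repeats G(0)..G(6) = 0, 1, 2, 0, 1, 2, 3.
For k >= max(S) = 7, G(k) is determined by the previous 7 values G(k-7)..G(k-1); a window of 7 consecutive values has recurred shifted by 11, so by induction G(k + 11) = G(k) for all k >= 0: the sequence is periodic from the start with period 11.
One period: G(0..10) = 0, 1, 2, 0, 1, 2, 3, 4, 5, 3, 4.
40 mod 11 = 7, so G(40) = G(7) = 4.

4


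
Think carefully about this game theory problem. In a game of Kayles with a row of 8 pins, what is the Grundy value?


Kayles: a move removes 1 or 2 adjacent pins from a contiguous row.
Removing pins from a row of k leaves two independent rows (a, b) with a + b = k - 1 (one pin) or a + b = k - 2 (two pins); an end removal gives a = 0.
By Sprague-Grundy, G(k) = mex{ G(a) XOR G(b) } over all these splits. G(0) = 0.
G(1): splits (0,0):0^0=0 -> mex({0}) = 1
G(2): splits (0,1):0^1=1 (0,0):0^0=0 -> mex({0, 1}) = 2
G(3): splits (0,2):0^2=2 (1,1):1^1=0 (0,1):0^1=1 -> mex({0, 1, 2}) = 3
G(4): splits (0,3):0^3=3 (1,2):1^2=3 (0,2):0^2=2 (1,1):1^1=0 -> mex({0, 2, 3}) = 1
G(5): splits (0,4):0^1=1 (1,3):1^3=2 (2,2):2^2=0 (0,3):0^3=3 (1,2):1^2=3 -> mex({0, 1, 2, 3}) = 4
G(6) = mex({0, 1, 2, 4}) = 3
G(7) = mex({0, 1, 3, 4, 5}) = 2
G(8) = mex({0, 2, 3, 5, 6}) = 1
Therefore G(8) = 1.

1


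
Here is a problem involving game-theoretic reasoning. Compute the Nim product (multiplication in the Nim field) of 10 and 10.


Nim multiplication is bilinear over XOR: (u XOR v) * w = (u*w) XOR (v*w).
So we split each operand into its bit components and XOR the pairwise Nim products.
10 = 2 + 8 (as XOR of powers of 2).
10 = 2 + 8 (as XOR of powers of 2).
Using the standard Nim-product table on single bits:
  2*2 = 3,   2*4 = 8,   2*8 = 12,
  4*4 = 6,   4*8 = 11,  8*8 = 13,
and  1*x = x (identity), k*l = l*k (commutative).
Pairwise Nim products:
  2 * 2 = 3
  2 * 8 = 12
  8 * 2 = 12
  8 * 8 = 13
XOR them: 3 XOR 12 XOR 12 XOR 13 = 14.
Result: 10 * 10 = 14 (in Nim).

14


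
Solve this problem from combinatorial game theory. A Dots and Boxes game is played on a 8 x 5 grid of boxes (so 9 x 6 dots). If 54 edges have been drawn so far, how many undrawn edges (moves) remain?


Grid: 8 x 5 boxes, i.e. 9 rows and 6 columns of dots.
Horizontal edges: (rows + 1) * cols = 9 * 5 = 45
Vertical edges: rows * (cols + 1) = 8 * 6 = 48
Total edges: 45 + 48 = 93
Edges drawn: 54
Remaining: 93 - 54 = 39

39


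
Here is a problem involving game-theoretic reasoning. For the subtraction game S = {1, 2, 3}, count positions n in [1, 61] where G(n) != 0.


Subtraction set S = {1, 2, 3}, so G(n) = n mod 4.
G(n) = 0 when n is a multiple of 4.
Multiples of 4 in [1, 61]: 15
N-positions (nonzero Grundy) = 61 - 15 = 46

46


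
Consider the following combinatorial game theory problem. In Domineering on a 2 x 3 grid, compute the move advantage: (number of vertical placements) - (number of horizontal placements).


Board is 2 x 3 (rows x cols).
Left (vertical) placements: (rows-1) * cols = 1 * 3 = 3
Right (horizontal) placements: rows * (cols-1) = 2 * 2 = 4
Advantage = Left - Right = 3 - 4 = -1

-1


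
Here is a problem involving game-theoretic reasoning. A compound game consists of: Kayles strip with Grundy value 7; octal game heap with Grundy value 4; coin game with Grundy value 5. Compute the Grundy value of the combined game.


By the Sprague-Grundy theorem, the Grundy value of a sum of games is the XOR of individual Grundy values.
Kayles strip: Grundy value = 7. Running XOR: 0 XOR 7 = 7
octal game heap: Grundy value = 4. Running XOR: 7 XOR 4 = 3
coin game: Grundy value = 5. Running XOR: 3 XOR 5 = 6
The combined Grundy value is 6.

6


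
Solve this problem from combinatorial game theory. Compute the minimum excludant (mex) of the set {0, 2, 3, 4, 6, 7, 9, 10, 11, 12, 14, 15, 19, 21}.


Set = {0, 2, 3, 4, 6, 7, 9, 10, 11, 12, 14, 15, 19, 21}
0 is in the set.
1 is NOT in the set. This is the mex.
mex = 1

1


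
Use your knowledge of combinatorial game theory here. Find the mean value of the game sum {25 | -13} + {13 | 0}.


G1 = {25 | -13}, G2 = {13 | 0}
Each is a switch {a | b} with numbers a > b; its mean value is (a + b)/2, and mean value is additive over game sums: m(G1 + G2) = m(G1) + m(G2).
Mean of G1 = (25 + (-13))/2 = 12/2 = 6
Mean of G2 = (13 + (0))/2 = 13/2 = 13/2
Mean of G1 + G2 = 6 + 13/2 = 25/2

25/2


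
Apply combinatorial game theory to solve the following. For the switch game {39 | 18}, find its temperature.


The game is {39 | 18}, a switch {a | b} with numbers a > b.
Cooling {a | b} by t gives {a - t | b + t}, which stops being hot when a - t = b + t, i.e. at t = (a - b)/2. So the temperature of a switch is (a - b)/2.
Temperature = (Left option - Right option) / 2
= (39 - (18)) / 2
= 21 / 2
= 21/2

21/2


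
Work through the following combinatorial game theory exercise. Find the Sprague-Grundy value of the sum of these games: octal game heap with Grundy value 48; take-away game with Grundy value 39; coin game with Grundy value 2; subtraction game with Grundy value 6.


By the Sprague-Grundy theorem, the Grundy value of a sum of games is the XOR of individual Grundy values.
octal game heap: Grundy value = 48. Running XOR: 0 XOR 48 = 48
take-away game: Grundy value = 39. Running XOR: 48 XOR 39 = 23
coin game: Grundy value = 2. Running XOR: 23 XOR 2 = 21
subtraction game: Grundy value = 6. Running XOR: 21 XOR 6 = 19
The combined Grundy value is 19.

19


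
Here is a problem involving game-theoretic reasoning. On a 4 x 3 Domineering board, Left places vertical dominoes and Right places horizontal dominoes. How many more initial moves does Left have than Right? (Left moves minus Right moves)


Board is 4 x 3 (rows x cols).
Left (vertical) placements: (rows-1) * cols = 3 * 3 = 9
Right (horizontal) placements: rows * (cols-1) = 4 * 2 = 8
Advantage = Left - Right = 9 - 8 = 1

1


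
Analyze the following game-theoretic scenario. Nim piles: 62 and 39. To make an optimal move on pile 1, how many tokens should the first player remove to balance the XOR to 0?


Piles: 62 and 39
Current XOR: 62 XOR 39 = 25 (non-zero, so this is an N-position).
To make the XOR zero, we need to find a move that balances the piles.
For pile 1 (size 62): target = 62 XOR 25 = 39
We reduce pile 1 from 62 to 39.
Tokens removed: 62 - 39 = 23
Verification: 39 XOR 39 = 0

23


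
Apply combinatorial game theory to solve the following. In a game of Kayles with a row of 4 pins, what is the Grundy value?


Kayles: a move removes 1 or 2 adjacent pins from a contiguous row.
Removing pins from a row of k leaves two independent rows (a, b) with a + b = k - 1 (one pin) or a + b = k - 2 (two pins); an end removal gives a = 0.
By Sprague-Grundy, G(k) = mex{ G(a) XOR G(b) } over all these splits. G(0) = 0.
G(1): splits (0,0):0^0=0 -> mex({0}) = 1
G(2): splits (0,1):0^1=1 (0,0):0^0=0 -> mex({0, 1}) = 2
G(3): splits (0,2):0^2=2 (1,1):1^1=0 (0,1):0^1=1 -> mex({0, 1, 2}) = 3
G(4): splits (0,3):0^3=3 (1,2):1^2=3 (0,2):0^2=2 (1,1):1^1=0 -> mex({0, 2, 3}) = 1
Therefore G(4) = 1.

1


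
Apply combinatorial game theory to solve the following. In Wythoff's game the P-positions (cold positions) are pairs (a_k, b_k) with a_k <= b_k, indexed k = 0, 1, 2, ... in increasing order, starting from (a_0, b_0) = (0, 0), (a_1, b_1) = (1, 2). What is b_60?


By Wythoff's theorem, a_k = floor(k * phi) and b_k = floor(k * phi^2) = a_k + k, where phi = (1 + sqrt(5))/2 is the golden ratio.
phi = (1 + sqrt(5))/2 = 1.618034
phi^2 = phi + 1 = 2.618034
k = 60
k * phi^2 = 60 * 2.618034 = 157.082039
b_60 = floor(k * phi^2) = 157 (check: a_60 + k = 97 + 60 = 157)

157


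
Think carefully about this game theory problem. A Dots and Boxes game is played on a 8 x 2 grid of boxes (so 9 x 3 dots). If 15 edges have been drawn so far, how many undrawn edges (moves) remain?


Grid: 8 x 2 boxes, i.e. 9 rows and 3 columns of dots.
Horizontal edges: (rows + 1) * cols = 9 * 2 = 18
Vertical edges: rows * (cols + 1) = 8 * 3 = 24
Total edges: 18 + 24 = 42
Edges drawn: 15
Remaining: 42 - 15 = 27

27


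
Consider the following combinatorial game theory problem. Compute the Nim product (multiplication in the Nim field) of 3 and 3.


Nim multiplication is bilinear over XOR: (u XOR v) * w = (u*w) XOR (v*w).
So we split each operand into its bit components and XOR the pairwise Nim products.
3 = 1 + 2 (as XOR of powers of 2).
3 = 1 + 2 (as XOR of powers of 2).
Using the standard Nim-product table on single bits:
  2*2 = 3,   2*4 = 8,   2*8 = 12,
  4*4 = 6,   4*8 = 11,  8*8 = 13,
and  1*x = x (identity), k*l = l*k (commutative).
Pairwise Nim products:
  1 * 1 = 1
  1 * 2 = 2
  2 * 1 = 2
  2 * 2 = 3
XOR them: 1 XOR 2 XOR 2 XOR 3 = 2.
Result: 3 * 3 = 2 (in Nim).

2


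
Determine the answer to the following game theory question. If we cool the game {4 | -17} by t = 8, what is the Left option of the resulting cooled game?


Original game: {4 | -17} (a switch {a | b} with a > b).
Cooling by t (for t below the temperature (a - b)/2 = 21/2) taxes each move by t: {a | b} cooled by t is {a - t | b + t}.
Cooling amount: t = 8
Cooled Left option: 4 - 8 = -4
Cooled Right option: -17 + 8 = -9
Cooled game: {-4 | -9}
Left option = -4

-4


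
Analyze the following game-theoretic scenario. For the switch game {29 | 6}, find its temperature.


The game is {29 | 6}, a switch {a | b} with numbers a > b.
Cooling {a | b} by t gives {a - t | b + t}, which stops being hot when a - t = b + t, i.e. at t = (a - b)/2. So the temperature of a switch is (a - b)/2.
Temperature = (Left option - Right option) / 2
= (29 - (6)) / 2
= 23 / 2
= 23/2

23/2


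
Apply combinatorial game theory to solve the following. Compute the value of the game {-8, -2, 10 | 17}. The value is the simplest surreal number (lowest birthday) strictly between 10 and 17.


Left options: {-8, -2, 10}, max = 10
Right options: {17}, min = 17
All options are numbers and max(Left) < min(Right), so by the simplicity theorem the value is the simplest (earliest-born) number strictly between 10 and 17.
Integers 11 through 16 all lie strictly between 10 and 17.
Among integers, the simplest (lowest birthday = smallest |n|; 0 is born on day 0, +-n on day n) is 11.
No non-integer in the interval can be simpler: if x is a non-integer in the interval, then floor(x) or ceil(x) also lies in the interval (the interval contains an integer), and both are proper prefixes of x's sign expansion, i.e. born earlier. So the game value is 11.
Game value = 11

11


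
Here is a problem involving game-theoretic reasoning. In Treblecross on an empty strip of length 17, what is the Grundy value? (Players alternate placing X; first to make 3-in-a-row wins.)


Treblecross: place X on empty cells; 3-in-a-row wins.
Playing within two cells of an existing X lets the opponent win at once, so sensible play treats the cells i-2..i+2 around each X as dead. The player left with no safe cell loses, so this is a normal-play take-away game on strips of safe cells.
Placing X at cell i (0-indexed) of a strip of k safe cells leaves independent strips of sizes max(0, i-2) and max(0, k-i-3). Hence G(k) = mex{ G(max(0,i-2)) XOR G(max(0,k-i-3)) : 0 <= i < k }, with G(0) = 0.
G(1): splits (0,0):0^0=0 -> mex({0}) = 1
G(2): splits (0,0):0^0=0 -> mex({0}) = 1
G(3): splits (0,0):0^0=0 -> mex({0}) = 1
G(4): splits (0,1):0^1=1 (0,0):0^0=0 -> mex({0, 1}) = 2
G(5): splits (0,2):0^1=1 (0,1):0^1=1 (0,0):0^0=0 -> mex({0, 1}) = 2
G(6) = mex({1}) = 0
G(7) = mex({0, 1, 2}) = 3
G(8) = mex({0, 1, 2}) = 3
G(9) = mex({0, 2}) = 1
G(10) = mex({0, 2, 3}) = 1
G(11) = mex({0, 3}) = 1
G(12) = mex({1, 3}) = 0
G(13) = mex({0, 1, 2, 3}) = 4
G(14) = mex({0, 1, 2}) = 3
G(15) = mex({0, 1, 2}) = 3
G(16) = mex({0, 1, 2, 4}) = 3
G(17) = mex({0, 1, 3, 4}) = 2
Therefore G(17) = 2.

2


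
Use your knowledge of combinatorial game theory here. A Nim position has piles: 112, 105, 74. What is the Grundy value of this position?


We need the XOR (exclusive or) of all pile sizes.
After XOR-ing pile 1 (size 112): 0 XOR 112 = 112
After XOR-ing pile 2 (size 105): 112 XOR 105 = 25
After XOR-ing pile 3 (size 74): 25 XOR 74 = 83
The Nim-value of this position is 83.

83


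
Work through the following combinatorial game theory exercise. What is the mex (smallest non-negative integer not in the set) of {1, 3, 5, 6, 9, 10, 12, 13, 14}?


Set = {1, 3, 5, 6, 9, 10, 12, 13, 14}
0 is NOT in the set. This is the mex.
mex = 0

0


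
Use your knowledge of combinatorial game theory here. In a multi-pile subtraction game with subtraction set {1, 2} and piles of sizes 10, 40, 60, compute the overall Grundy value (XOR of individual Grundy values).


Subtraction set: {1, 2}
For this subtraction set, G(n) = n mod 3 (period = max + 1 = 3).
Pile 1 (size 10): G(10) = 10 mod 3 = 1
Pile 2 (size 40): G(40) = 40 mod 3 = 1
Pile 3 (size 60): G(60) = 60 mod 3 = 0
Total Grundy value = XOR of all: 1 XOR 1 XOR 0 = 0

0


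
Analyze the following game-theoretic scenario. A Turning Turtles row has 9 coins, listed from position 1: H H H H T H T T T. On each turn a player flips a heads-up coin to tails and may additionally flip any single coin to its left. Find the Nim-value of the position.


Coins: H H H H T H T T T
Key fact: a single head at position k behaves exactly like a Nim heap of size k (turning it to T and optionally flipping a coin at j < k corresponds to moving the heap from k to j, or to 0), and heads combine as a disjunctive sum (two heads at the same place would cancel, matching j XOR j = 0). So the Nim-value is the XOR of the 1-indexed positions of the heads.
Face-up positions (1-indexed): [1, 2, 3, 4, 6]
XOR 0 with 1: 0 XOR 1 = 1
XOR 1 with 2: 1 XOR 2 = 3
XOR 3 with 3: 3 XOR 3 = 0
XOR 0 with 4: 0 XOR 4 = 4
XOR 4 with 6: 4 XOR 6 = 2
Nim-value = 2

2


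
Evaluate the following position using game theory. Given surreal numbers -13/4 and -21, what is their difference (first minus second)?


x = -13/4, y = -21
Converting to common denominator: 4
x = -13/4, y = -84/4
x - y = -13/4 - -21 = 71/4

71/4


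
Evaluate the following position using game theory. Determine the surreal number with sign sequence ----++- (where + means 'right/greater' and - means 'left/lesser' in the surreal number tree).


Sign expansion: ----++-
Rule: track bounds (lo, hi), initially (-inf, +inf). On '+', the current value becomes lo and we move to the simplest number in (value, hi): value + 1 if hi = +inf, otherwise the midpoint (value + hi)/2. On '-', the current value becomes hi and we move to value - 1 if lo = -inf, otherwise the midpoint (lo + value)/2.
Start at 0.
Step 1: sign = -, move left. Bounds: (-inf, 0). Value = -1
Step 2: sign = -, move left. Bounds: (-inf, -1). Value = -2
Step 3: sign = -, move left. Bounds: (-inf, -2). Value = -3
Step 4: sign = -, move left. Bounds: (-inf, -3). Value = -4
Step 5: sign = +, move right. Bounds: (-4, -3). Value = -7/2
Step 6: sign = +, move right. Bounds: (-7/2, -3). Value = -13/4
Step 7: sign = -, move left. Bounds: (-7/2, -13/4). Value = -27/8
The surreal number with sign expansion ----++- is -27/8.

-27/8


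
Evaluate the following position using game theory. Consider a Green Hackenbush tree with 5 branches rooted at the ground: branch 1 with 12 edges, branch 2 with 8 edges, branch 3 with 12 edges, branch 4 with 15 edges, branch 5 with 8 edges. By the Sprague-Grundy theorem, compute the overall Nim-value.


The tree has 5 branches from the ground vertex.
In Green Hackenbush, the Nim-value of a simple path of length k is k.
Branch 1: length 12, Nim-value = 12
Branch 2: length 8, Nim-value = 8
Branch 3: length 12, Nim-value = 12
Branch 4: length 15, Nim-value = 15
Branch 5: length 8, Nim-value = 8
Total Nim-value = XOR of all branch values:
0 XOR 12 = 12
12 XOR 8 = 4
4 XOR 12 = 8
8 XOR 15 = 7
7 XOR 8 = 15
Nim-value of the tree = 15

15


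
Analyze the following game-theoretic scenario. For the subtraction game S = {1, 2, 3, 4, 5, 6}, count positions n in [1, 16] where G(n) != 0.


Subtraction set S = {1, 2, 3, 4, 5, 6}, so G(n) = n mod 7.
G(n) = 0 when n is a multiple of 7.
Multiples of 7 in [1, 16]: 2
N-positions (nonzero Grundy) = 16 - 2 = 14

14


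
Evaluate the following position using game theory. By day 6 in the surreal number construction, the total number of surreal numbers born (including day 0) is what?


Day 0: {|} = 0 is born. Count = 1.
Day n: the number of surreal numbers born by day n is 2^(n+1) - 1.
By day 0: 2^1 - 1 = 1
By day 1: 2^2 - 1 = 3
By day 2: 2^3 - 1 = 7
By day 3: 2^4 - 1 = 15
By day 4: 2^5 - 1 = 31
By day 5: 2^6 - 1 = 63
By day 6: 2^7 - 1 = 127
By day 6: 127 surreal numbers.

127


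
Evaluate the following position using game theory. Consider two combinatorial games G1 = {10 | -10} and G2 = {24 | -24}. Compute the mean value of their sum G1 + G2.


G1 = {10 | -10}, G2 = {24 | -24}
Each is a switch {a | b} with numbers a > b; its mean value is (a + b)/2, and mean value is additive over game sums: m(G1 + G2) = m(G1) + m(G2).
Mean of G1 = (10 + (-10))/2 = 0/2 = 0
Mean of G2 = (24 + (-24))/2 = 0/2 = 0
Mean of G1 + G2 = 0 + 0 = 0

0


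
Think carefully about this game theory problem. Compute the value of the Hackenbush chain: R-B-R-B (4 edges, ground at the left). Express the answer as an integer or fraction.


Edges (from ground): R-B-R-B
By Berlekamp's sign-expansion rule, a Blue-Red Hackenbush stalk has the value of the surreal number whose sign sequence is the edge sequence with B -> + and R -> -.
Sign sequence: -+-+
Trace the sign expansion in the surreal number tree, starting from 0:
Edge 1: R (sign -) -> bounds (-inf, 0), value = -1
Edge 2: B (sign +) -> bounds (-1, 0), value = -1/2
Edge 3: R (sign -) -> bounds (-1, -1/2), value = -3/4
Edge 4: B (sign +) -> bounds (-3/4, -1/2), value = -5/8
Game value = -5/8

-5/8


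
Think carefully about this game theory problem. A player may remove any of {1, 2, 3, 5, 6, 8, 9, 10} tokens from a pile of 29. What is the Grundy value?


The subtraction set is S = {1, 2, 3, 5, 6, 8, 9, 10}.
G(k) = mex{ G(k - s) : s in S, s <= k }. We compute iteratively: G(0) = 0.
G(1) = mex({0}) = 1
G(2) = mex({0, 1}) = 2
G(3) = mex({0, 1, 2}) = 3
G(4) = mex({1, 2, 3}) = 0
G(5) = mex({0, 2, 3}) = 1
G(6) = mex({0, 1, 3}) = 2
G(7) = mex({0, 1, 2}) = 3
G(8) = mex({0, 1, 2, 3}) = 4
G(9) = mex({0, 1, 2, 3, 4}) = 5
G(10) = mex({0, 1, 2, 3, 4, 5}) = 6
G(11) = mex({1, 2, 3, 4, 5, 6}) = 0
G(12) = mex({0, 2, 3, 5, 6}) = 1
G(13) = mex({0, 1, 3, 4, 6}) = 2
G(14) = mex({0, 1, 2, 4, 5}) = 3
G(15) = mex({1, 2, 3, 5, 6}) = 0
G(16) = mex({0, 2, 3, 4, 6}) = 1
G(17) = mex({0, 1, 3, 4, 5}) = 2
G(18) = mex({0, 1, 2, 4, 5, 6}) = 3
G(19) = mex({0, 1, 2, 3, 5, 6}) = 4
G(20) = mex({0, 1, 2, 3, 4, 6}) = 5
Observe that G(11)..G(20) = 0, 1, 2, 3, 0, 1, 2, 3, 4, 5 repeats G(0)..G(9) = 0, 1, 2, 3, 0, 1, 2, 3, 4, 5.
For k >= max(S) = 10, G(k) is determined by the previous 10 values G(k-10)..G(k-1); a window of 10 consecutive values has recurred shifted by 11, so by induction G(k + 11) = G(k) for all k >= 0: the sequence is periodic from the start with period 11.
One period: G(0..10) = 0, 1, 2, 3, 0, 1, 2, 3, 4, 5, 6.
29 mod 11 = 7, so G(29) = G(7) = 3.

3


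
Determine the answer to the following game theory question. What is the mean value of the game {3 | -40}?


Game = {3 | -40}, a switch {a | b} with numbers a > b.
Its thermograph has left wall a - t and right wall b + t, which meet at t = (a - b)/2, where both equal (a + b)/2. So the mast (mean value) is at (a + b)/2.
Mean = (3 + (-40))/2 = -37/2 = -37/2

-37/2


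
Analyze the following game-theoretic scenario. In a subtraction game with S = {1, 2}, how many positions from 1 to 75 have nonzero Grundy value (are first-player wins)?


Subtraction set S = {1, 2}, so G(n) = n mod 3.
G(n) = 0 when n is a multiple of 3.
Multiples of 3 in [1, 75]: 25
N-positions (nonzero Grundy) = 75 - 25 = 50

50


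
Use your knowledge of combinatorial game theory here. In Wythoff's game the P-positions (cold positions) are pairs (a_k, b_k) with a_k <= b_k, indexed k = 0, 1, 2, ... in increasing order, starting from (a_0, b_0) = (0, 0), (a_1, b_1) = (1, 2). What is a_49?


By Wythoff's theorem, a_k = floor(k * phi) and b_k = floor(k * phi^2) = a_k + k, where phi = (1 + sqrt(5))/2 is the golden ratio.
phi = (1 + sqrt(5))/2 = 1.618034
k = 49
k * phi = 49 * 1.618034 = 79.283665
a_49 = floor(k * phi) = 79

79


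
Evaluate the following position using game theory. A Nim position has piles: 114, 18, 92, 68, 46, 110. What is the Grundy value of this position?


We need the XOR (exclusive or) of all pile sizes.
After XOR-ing pile 1 (size 114): 0 XOR 114 = 114
After XOR-ing pile 2 (size 18): 114 XOR 18 = 96
After XOR-ing pile 3 (size 92): 96 XOR 92 = 60
After XOR-ing pile 4 (size 68): 60 XOR 68 = 120
After XOR-ing pile 5 (size 46): 120 XOR 46 = 86
After XOR-ing pile 6 (size 110): 86 XOR 110 = 56
The Nim-value of this position is 56.

56


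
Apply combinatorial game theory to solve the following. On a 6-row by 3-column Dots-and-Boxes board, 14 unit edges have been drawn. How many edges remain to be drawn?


Grid: 6 x 3 boxes, i.e. 7 rows and 4 columns of dots.
Horizontal edges: (rows + 1) * cols = 7 * 3 = 21
Vertical edges: rows * (cols + 1) = 6 * 4 = 24
Total edges: 21 + 24 = 45
Edges drawn: 14
Remaining: 45 - 14 = 31

31


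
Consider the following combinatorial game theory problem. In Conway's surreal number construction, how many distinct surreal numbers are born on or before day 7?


Day 0: {|} = 0 is born. Count = 1.
Day n: the number of surreal numbers born by day n is 2^(n+1) - 1.
By day 0: 2^1 - 1 = 1
By day 1: 2^2 - 1 = 3
By day 2: 2^3 - 1 = 7
By day 3: 2^4 - 1 = 15
By day 4: 2^5 - 1 = 31
By day 5: 2^6 - 1 = 63
By day 6: 2^7 - 1 = 127
By day 7: 2^8 - 1 = 255
By day 7: 255 surreal numbers.

255


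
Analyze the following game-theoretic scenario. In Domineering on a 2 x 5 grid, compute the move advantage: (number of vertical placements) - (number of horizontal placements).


Board is 2 x 5 (rows x cols).
Left (vertical) placements: (rows-1) * cols = 1 * 5 = 5
Right (horizontal) placements: rows * (cols-1) = 2 * 4 = 8
Advantage = Left - Right = 5 - 8 = -3

-3


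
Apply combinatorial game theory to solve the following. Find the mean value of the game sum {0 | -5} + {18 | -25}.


G1 = {0 | -5}, G2 = {18 | -25}
Each is a switch {a | b} with numbers a > b; its mean value is (a + b)/2, and mean value is additive over game sums: m(G1 + G2) = m(G1) + m(G2).
Mean of G1 = (0 + (-5))/2 = -5/2 = -5/2
Mean of G2 = (18 + (-25))/2 = -7/2 = -7/2
Mean of G1 + G2 = -5/2 + -7/2 = -6

-6


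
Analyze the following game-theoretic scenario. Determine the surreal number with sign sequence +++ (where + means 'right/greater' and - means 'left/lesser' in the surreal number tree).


Sign expansion: +++
Rule: track bounds (lo, hi), initially (-inf, +inf). On '+', the current value becomes lo and we move to the simplest number in (value, hi): value + 1 if hi = +inf, otherwise the midpoint (value + hi)/2. On '-', the current value becomes hi and we move to value - 1 if lo = -inf, otherwise the midpoint (lo + value)/2.
Start at 0.
Step 1: sign = +, move right. Bounds: (0, +inf). Value = 1
Step 2: sign = +, move right. Bounds: (1, +inf). Value = 2
Step 3: sign = +, move right. Bounds: (2, +inf). Value = 3
The surreal number with sign expansion +++ is 3.

3


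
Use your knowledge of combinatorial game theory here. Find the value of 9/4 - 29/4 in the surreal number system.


x = 9/4, y = 29/4
Converting to common denominator: 4
x = 9/4, y = 29/4
x - y = 9/4 - 29/4 = -5

-5


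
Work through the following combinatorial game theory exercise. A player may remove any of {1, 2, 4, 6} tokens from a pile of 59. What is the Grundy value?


The subtraction set is S = {1, 2, 4, 6}.
G(k) = mex{ G(k - s) : s in S, s <= k }. We compute iteratively: G(0) = 0.
G(1) = mex({0}) = 1
G(2) = mex({0, 1}) = 2
G(3) = mex({1, 2}) = 0
G(4) = mex({0, 2}) = 1
G(5) = mex({0, 1}) = 2
G(6) = mex({0, 1, 2}) = 3
G(7) = mex({0, 1, 2, 3}) = 4
G(8) = mex({1, 2, 3, 4}) = 0
G(9) = mex({0, 2, 4}) = 1
G(10) = mex({0, 1, 3}) = 2
G(11) = mex({1, 2, 4}) = 0
G(12) = mex({0, 2, 3}) = 1
G(13) = mex({0, 1, 4}) = 2
Observe that G(8)..G(13) = 0, 1, 2, 0, 1, 2 repeats G(0)..G(5) = 0, 1, 2, 0, 1, 2.
For k >= max(S) = 6, G(k) is determined by the previous 6 values G(k-6)..G(k-1); a window of 6 consecutive values has recurred shifted by 8, so by induction G(k + 8) = G(k) for all k >= 0: the sequence is periodic from the start with period 8.
One period: G(0..7) = 0, 1, 2, 0, 1, 2, 3, 4.
59 mod 8 = 3, so G(59) = G(3) = 0.

0
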